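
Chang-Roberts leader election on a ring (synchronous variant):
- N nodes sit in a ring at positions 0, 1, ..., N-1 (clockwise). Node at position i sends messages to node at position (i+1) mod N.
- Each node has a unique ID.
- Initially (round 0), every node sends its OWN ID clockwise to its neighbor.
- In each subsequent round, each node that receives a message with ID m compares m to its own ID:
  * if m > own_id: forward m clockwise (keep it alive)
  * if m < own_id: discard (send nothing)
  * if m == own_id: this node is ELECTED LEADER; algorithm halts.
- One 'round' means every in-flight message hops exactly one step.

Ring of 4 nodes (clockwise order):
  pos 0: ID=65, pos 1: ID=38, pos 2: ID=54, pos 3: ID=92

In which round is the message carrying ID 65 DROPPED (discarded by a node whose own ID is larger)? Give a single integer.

Answer: 3

Derivation:
Round 1: pos1(id38) recv 65: fwd; pos2(id54) recv 38: drop; pos3(id92) recv 54: drop; pos0(id65) recv 92: fwd
Round 2: pos2(id54) recv 65: fwd; pos1(id38) recv 92: fwd
Round 3: pos3(id92) recv 65: drop; pos2(id54) recv 92: fwd
Round 4: pos3(id92) recv 92: ELECTED
Message ID 65 originates at pos 0; dropped at pos 3 in round 3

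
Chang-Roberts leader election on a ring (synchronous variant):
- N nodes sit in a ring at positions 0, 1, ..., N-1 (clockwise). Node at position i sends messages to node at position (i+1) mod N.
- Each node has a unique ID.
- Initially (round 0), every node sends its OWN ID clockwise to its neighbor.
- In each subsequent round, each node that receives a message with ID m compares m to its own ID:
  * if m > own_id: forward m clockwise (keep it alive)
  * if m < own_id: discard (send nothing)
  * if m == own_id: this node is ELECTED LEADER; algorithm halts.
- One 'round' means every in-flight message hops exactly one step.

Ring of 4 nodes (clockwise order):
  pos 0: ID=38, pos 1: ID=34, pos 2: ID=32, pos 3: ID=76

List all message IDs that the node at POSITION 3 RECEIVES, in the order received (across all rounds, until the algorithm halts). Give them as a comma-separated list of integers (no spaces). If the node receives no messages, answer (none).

Round 1: pos1(id34) recv 38: fwd; pos2(id32) recv 34: fwd; pos3(id76) recv 32: drop; pos0(id38) recv 76: fwd
Round 2: pos2(id32) recv 38: fwd; pos3(id76) recv 34: drop; pos1(id34) recv 76: fwd
Round 3: pos3(id76) recv 38: drop; pos2(id32) recv 76: fwd
Round 4: pos3(id76) recv 76: ELECTED

Answer: 32,34,38,76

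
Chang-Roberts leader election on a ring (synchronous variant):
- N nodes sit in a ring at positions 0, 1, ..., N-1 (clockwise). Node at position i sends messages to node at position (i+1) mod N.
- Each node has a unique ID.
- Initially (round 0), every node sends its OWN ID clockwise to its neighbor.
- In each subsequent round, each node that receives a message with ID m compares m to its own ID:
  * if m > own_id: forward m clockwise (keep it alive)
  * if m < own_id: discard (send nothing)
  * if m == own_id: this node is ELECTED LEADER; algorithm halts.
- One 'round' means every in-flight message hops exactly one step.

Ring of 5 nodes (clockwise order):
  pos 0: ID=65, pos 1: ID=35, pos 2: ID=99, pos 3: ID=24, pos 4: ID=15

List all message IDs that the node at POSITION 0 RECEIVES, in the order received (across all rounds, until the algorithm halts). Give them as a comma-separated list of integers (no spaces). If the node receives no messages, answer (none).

Round 1: pos1(id35) recv 65: fwd; pos2(id99) recv 35: drop; pos3(id24) recv 99: fwd; pos4(id15) recv 24: fwd; pos0(id65) recv 15: drop
Round 2: pos2(id99) recv 65: drop; pos4(id15) recv 99: fwd; pos0(id65) recv 24: drop
Round 3: pos0(id65) recv 99: fwd
Round 4: pos1(id35) recv 99: fwd
Round 5: pos2(id99) recv 99: ELECTED

Answer: 15,24,99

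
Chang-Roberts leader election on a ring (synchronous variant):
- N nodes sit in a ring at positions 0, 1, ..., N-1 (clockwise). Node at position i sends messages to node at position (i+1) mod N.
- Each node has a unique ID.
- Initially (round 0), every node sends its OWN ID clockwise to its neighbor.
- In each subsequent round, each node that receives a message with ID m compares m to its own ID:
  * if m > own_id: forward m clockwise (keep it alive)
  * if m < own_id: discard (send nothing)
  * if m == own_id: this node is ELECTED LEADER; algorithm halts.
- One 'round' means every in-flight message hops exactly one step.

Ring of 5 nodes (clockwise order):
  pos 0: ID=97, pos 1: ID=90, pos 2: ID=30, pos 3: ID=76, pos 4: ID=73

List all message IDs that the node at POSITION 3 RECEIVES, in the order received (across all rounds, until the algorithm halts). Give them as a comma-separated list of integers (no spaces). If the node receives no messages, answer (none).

Answer: 30,90,97

Derivation:
Round 1: pos1(id90) recv 97: fwd; pos2(id30) recv 90: fwd; pos3(id76) recv 30: drop; pos4(id73) recv 76: fwd; pos0(id97) recv 73: drop
Round 2: pos2(id30) recv 97: fwd; pos3(id76) recv 90: fwd; pos0(id97) recv 76: drop
Round 3: pos3(id76) recv 97: fwd; pos4(id73) recv 90: fwd
Round 4: pos4(id73) recv 97: fwd; pos0(id97) recv 90: drop
Round 5: pos0(id97) recv 97: ELECTED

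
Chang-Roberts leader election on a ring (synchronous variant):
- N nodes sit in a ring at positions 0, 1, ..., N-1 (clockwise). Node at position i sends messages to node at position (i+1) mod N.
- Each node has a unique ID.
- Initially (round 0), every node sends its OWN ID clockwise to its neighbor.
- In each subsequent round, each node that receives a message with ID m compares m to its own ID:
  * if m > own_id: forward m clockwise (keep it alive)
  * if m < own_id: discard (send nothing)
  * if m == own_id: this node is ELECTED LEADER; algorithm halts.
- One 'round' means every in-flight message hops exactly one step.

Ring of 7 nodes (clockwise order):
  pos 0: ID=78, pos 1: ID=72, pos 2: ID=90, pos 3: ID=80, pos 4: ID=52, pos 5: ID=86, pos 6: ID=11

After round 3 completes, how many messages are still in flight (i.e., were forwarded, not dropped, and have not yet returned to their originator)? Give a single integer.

Round 1: pos1(id72) recv 78: fwd; pos2(id90) recv 72: drop; pos3(id80) recv 90: fwd; pos4(id52) recv 80: fwd; pos5(id86) recv 52: drop; pos6(id11) recv 86: fwd; pos0(id78) recv 11: drop
Round 2: pos2(id90) recv 78: drop; pos4(id52) recv 90: fwd; pos5(id86) recv 80: drop; pos0(id78) recv 86: fwd
Round 3: pos5(id86) recv 90: fwd; pos1(id72) recv 86: fwd
After round 3: 2 messages still in flight

Answer: 2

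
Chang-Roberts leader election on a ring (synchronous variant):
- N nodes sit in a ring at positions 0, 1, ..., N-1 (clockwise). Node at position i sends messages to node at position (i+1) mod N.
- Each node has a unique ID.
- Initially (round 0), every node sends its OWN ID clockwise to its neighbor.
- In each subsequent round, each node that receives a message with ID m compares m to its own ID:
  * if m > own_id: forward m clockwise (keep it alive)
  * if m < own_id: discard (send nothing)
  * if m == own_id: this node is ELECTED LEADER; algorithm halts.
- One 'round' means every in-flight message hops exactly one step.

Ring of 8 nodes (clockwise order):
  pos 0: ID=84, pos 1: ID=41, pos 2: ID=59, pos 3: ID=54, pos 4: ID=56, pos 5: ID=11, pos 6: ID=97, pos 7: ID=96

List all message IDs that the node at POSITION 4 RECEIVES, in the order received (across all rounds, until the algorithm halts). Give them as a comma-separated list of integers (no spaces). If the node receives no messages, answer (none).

Round 1: pos1(id41) recv 84: fwd; pos2(id59) recv 41: drop; pos3(id54) recv 59: fwd; pos4(id56) recv 54: drop; pos5(id11) recv 56: fwd; pos6(id97) recv 11: drop; pos7(id96) recv 97: fwd; pos0(id84) recv 96: fwd
Round 2: pos2(id59) recv 84: fwd; pos4(id56) recv 59: fwd; pos6(id97) recv 56: drop; pos0(id84) recv 97: fwd; pos1(id41) recv 96: fwd
Round 3: pos3(id54) recv 84: fwd; pos5(id11) recv 59: fwd; pos1(id41) recv 97: fwd; pos2(id59) recv 96: fwd
Round 4: pos4(id56) recv 84: fwd; pos6(id97) recv 59: drop; pos2(id59) recv 97: fwd; pos3(id54) recv 96: fwd
Round 5: pos5(id11) recv 84: fwd; pos3(id54) recv 97: fwd; pos4(id56) recv 96: fwd
Round 6: pos6(id97) recv 84: drop; pos4(id56) recv 97: fwd; pos5(id11) recv 96: fwd
Round 7: pos5(id11) recv 97: fwd; pos6(id97) recv 96: drop
Round 8: pos6(id97) recv 97: ELECTED

Answer: 54,59,84,96,97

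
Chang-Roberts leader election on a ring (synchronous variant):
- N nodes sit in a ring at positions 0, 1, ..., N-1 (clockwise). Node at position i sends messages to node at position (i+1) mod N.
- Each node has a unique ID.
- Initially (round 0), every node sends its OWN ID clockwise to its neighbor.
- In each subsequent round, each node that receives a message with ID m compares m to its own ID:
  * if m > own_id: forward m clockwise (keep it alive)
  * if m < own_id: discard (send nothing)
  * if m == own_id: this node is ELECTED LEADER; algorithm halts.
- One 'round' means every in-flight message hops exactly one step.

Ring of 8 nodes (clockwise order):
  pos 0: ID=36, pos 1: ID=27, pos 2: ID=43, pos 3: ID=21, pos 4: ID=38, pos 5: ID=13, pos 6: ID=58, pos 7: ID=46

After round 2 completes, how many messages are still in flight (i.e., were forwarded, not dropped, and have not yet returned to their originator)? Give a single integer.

Answer: 3

Derivation:
Round 1: pos1(id27) recv 36: fwd; pos2(id43) recv 27: drop; pos3(id21) recv 43: fwd; pos4(id38) recv 21: drop; pos5(id13) recv 38: fwd; pos6(id58) recv 13: drop; pos7(id46) recv 58: fwd; pos0(id36) recv 46: fwd
Round 2: pos2(id43) recv 36: drop; pos4(id38) recv 43: fwd; pos6(id58) recv 38: drop; pos0(id36) recv 58: fwd; pos1(id27) recv 46: fwd
After round 2: 3 messages still in flight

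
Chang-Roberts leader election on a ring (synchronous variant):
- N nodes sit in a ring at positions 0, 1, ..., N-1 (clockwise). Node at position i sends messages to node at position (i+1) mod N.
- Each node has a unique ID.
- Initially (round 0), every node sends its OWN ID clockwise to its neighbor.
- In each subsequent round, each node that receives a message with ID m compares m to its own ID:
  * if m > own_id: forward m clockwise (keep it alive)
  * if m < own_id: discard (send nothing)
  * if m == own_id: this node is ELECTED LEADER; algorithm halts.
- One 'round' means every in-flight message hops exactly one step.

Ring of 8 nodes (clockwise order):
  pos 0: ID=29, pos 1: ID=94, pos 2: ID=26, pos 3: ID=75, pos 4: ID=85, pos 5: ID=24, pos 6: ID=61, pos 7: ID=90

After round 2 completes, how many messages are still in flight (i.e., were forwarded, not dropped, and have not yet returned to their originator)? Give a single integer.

Answer: 2

Derivation:
Round 1: pos1(id94) recv 29: drop; pos2(id26) recv 94: fwd; pos3(id75) recv 26: drop; pos4(id85) recv 75: drop; pos5(id24) recv 85: fwd; pos6(id61) recv 24: drop; pos7(id90) recv 61: drop; pos0(id29) recv 90: fwd
Round 2: pos3(id75) recv 94: fwd; pos6(id61) recv 85: fwd; pos1(id94) recv 90: drop
After round 2: 2 messages still in flight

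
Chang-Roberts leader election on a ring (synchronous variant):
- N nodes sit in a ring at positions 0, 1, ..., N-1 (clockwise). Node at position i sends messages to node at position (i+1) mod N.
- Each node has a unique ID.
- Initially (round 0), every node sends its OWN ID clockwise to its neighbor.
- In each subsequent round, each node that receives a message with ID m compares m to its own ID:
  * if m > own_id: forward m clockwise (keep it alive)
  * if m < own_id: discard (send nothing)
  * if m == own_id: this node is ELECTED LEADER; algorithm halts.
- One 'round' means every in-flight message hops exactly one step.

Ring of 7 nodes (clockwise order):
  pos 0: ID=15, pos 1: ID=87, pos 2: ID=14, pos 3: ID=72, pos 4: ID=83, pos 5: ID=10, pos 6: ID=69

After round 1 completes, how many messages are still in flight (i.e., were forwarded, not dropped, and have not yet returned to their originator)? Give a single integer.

Round 1: pos1(id87) recv 15: drop; pos2(id14) recv 87: fwd; pos3(id72) recv 14: drop; pos4(id83) recv 72: drop; pos5(id10) recv 83: fwd; pos6(id69) recv 10: drop; pos0(id15) recv 69: fwd
After round 1: 3 messages still in flight

Answer: 3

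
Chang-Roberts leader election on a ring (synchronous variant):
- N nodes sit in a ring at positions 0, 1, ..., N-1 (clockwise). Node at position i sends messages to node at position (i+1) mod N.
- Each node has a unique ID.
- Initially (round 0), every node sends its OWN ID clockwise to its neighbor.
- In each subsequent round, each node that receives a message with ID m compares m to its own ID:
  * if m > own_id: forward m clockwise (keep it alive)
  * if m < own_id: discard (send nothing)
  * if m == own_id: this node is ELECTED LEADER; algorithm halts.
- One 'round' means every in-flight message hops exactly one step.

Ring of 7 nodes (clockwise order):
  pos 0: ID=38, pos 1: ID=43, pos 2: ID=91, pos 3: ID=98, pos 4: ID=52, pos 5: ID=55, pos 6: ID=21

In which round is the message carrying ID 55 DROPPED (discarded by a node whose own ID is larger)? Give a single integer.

Round 1: pos1(id43) recv 38: drop; pos2(id91) recv 43: drop; pos3(id98) recv 91: drop; pos4(id52) recv 98: fwd; pos5(id55) recv 52: drop; pos6(id21) recv 55: fwd; pos0(id38) recv 21: drop
Round 2: pos5(id55) recv 98: fwd; pos0(id38) recv 55: fwd
Round 3: pos6(id21) recv 98: fwd; pos1(id43) recv 55: fwd
Round 4: pos0(id38) recv 98: fwd; pos2(id91) recv 55: drop
Round 5: pos1(id43) recv 98: fwd
Round 6: pos2(id91) recv 98: fwd
Round 7: pos3(id98) recv 98: ELECTED
Message ID 55 originates at pos 5; dropped at pos 2 in round 4

Answer: 4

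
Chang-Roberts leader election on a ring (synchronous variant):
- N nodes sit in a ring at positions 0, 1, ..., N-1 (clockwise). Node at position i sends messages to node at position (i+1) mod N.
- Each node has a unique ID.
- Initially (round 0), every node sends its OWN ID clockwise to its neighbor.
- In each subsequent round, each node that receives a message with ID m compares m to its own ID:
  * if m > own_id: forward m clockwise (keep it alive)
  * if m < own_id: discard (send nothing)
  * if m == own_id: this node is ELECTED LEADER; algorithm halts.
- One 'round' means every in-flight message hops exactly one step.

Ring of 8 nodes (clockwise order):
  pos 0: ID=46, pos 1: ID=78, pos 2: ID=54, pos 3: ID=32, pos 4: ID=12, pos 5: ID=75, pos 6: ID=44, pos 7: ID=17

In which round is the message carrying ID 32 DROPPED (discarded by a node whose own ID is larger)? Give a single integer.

Answer: 2

Derivation:
Round 1: pos1(id78) recv 46: drop; pos2(id54) recv 78: fwd; pos3(id32) recv 54: fwd; pos4(id12) recv 32: fwd; pos5(id75) recv 12: drop; pos6(id44) recv 75: fwd; pos7(id17) recv 44: fwd; pos0(id46) recv 17: drop
Round 2: pos3(id32) recv 78: fwd; pos4(id12) recv 54: fwd; pos5(id75) recv 32: drop; pos7(id17) recv 75: fwd; pos0(id46) recv 44: drop
Round 3: pos4(id12) recv 78: fwd; pos5(id75) recv 54: drop; pos0(id46) recv 75: fwd
Round 4: pos5(id75) recv 78: fwd; pos1(id78) recv 75: drop
Round 5: pos6(id44) recv 78: fwd
Round 6: pos7(id17) recv 78: fwd
Round 7: pos0(id46) recv 78: fwd
Round 8: pos1(id78) recv 78: ELECTED
Message ID 32 originates at pos 3; dropped at pos 5 in round 2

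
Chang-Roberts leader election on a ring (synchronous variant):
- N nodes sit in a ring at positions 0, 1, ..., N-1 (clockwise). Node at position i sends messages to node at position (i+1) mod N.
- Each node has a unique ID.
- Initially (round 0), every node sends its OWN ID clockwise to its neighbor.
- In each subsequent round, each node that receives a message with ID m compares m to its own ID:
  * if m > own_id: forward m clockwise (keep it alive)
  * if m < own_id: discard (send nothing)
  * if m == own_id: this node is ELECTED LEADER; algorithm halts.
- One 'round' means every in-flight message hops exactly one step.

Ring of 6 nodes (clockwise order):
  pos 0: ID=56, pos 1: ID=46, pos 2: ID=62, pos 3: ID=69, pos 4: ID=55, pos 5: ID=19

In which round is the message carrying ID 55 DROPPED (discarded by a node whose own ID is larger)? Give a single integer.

Round 1: pos1(id46) recv 56: fwd; pos2(id62) recv 46: drop; pos3(id69) recv 62: drop; pos4(id55) recv 69: fwd; pos5(id19) recv 55: fwd; pos0(id56) recv 19: drop
Round 2: pos2(id62) recv 56: drop; pos5(id19) recv 69: fwd; pos0(id56) recv 55: drop
Round 3: pos0(id56) recv 69: fwd
Round 4: pos1(id46) recv 69: fwd
Round 5: pos2(id62) recv 69: fwd
Round 6: pos3(id69) recv 69: ELECTED
Message ID 55 originates at pos 4; dropped at pos 0 in round 2

Answer: 2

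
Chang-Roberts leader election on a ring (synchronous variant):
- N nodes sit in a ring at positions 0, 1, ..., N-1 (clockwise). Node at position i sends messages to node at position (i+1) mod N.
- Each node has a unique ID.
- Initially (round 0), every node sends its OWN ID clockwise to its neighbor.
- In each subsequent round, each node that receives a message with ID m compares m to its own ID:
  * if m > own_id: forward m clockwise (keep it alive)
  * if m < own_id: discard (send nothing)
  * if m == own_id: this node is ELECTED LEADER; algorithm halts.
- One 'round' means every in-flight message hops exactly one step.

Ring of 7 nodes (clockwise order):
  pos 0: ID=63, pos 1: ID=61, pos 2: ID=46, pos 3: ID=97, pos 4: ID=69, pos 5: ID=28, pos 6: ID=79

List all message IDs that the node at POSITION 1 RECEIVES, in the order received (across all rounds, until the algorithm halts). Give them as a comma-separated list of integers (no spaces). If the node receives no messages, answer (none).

Answer: 63,79,97

Derivation:
Round 1: pos1(id61) recv 63: fwd; pos2(id46) recv 61: fwd; pos3(id97) recv 46: drop; pos4(id69) recv 97: fwd; pos5(id28) recv 69: fwd; pos6(id79) recv 28: drop; pos0(id63) recv 79: fwd
Round 2: pos2(id46) recv 63: fwd; pos3(id97) recv 61: drop; pos5(id28) recv 97: fwd; pos6(id79) recv 69: drop; pos1(id61) recv 79: fwd
Round 3: pos3(id97) recv 63: drop; pos6(id79) recv 97: fwd; pos2(id46) recv 79: fwd
Round 4: pos0(id63) recv 97: fwd; pos3(id97) recv 79: drop
Round 5: pos1(id61) recv 97: fwd
Round 6: pos2(id46) recv 97: fwd
Round 7: pos3(id97) recv 97: ELECTED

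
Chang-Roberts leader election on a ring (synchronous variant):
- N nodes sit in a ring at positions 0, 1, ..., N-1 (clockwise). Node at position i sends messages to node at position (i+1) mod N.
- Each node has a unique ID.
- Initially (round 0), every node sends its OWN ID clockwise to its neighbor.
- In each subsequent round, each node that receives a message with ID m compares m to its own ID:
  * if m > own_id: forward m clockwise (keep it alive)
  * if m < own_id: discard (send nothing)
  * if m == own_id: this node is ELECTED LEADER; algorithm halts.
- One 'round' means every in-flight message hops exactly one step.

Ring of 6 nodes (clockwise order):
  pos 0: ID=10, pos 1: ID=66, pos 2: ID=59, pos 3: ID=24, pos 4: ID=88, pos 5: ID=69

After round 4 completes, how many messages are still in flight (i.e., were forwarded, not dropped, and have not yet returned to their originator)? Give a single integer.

Round 1: pos1(id66) recv 10: drop; pos2(id59) recv 66: fwd; pos3(id24) recv 59: fwd; pos4(id88) recv 24: drop; pos5(id69) recv 88: fwd; pos0(id10) recv 69: fwd
Round 2: pos3(id24) recv 66: fwd; pos4(id88) recv 59: drop; pos0(id10) recv 88: fwd; pos1(id66) recv 69: fwd
Round 3: pos4(id88) recv 66: drop; pos1(id66) recv 88: fwd; pos2(id59) recv 69: fwd
Round 4: pos2(id59) recv 88: fwd; pos3(id24) recv 69: fwd
After round 4: 2 messages still in flight

Answer: 2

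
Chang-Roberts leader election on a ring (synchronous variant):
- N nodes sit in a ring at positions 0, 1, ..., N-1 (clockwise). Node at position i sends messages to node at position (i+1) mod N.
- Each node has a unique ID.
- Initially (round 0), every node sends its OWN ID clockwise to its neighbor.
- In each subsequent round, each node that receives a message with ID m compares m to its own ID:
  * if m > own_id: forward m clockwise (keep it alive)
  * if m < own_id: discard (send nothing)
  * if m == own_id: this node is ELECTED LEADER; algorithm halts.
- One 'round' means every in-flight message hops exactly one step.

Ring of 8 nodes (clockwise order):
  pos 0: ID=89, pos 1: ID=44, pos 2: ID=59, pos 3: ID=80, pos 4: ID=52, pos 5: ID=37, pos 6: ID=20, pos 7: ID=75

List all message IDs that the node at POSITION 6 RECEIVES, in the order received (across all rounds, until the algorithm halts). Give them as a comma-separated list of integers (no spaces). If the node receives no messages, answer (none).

Round 1: pos1(id44) recv 89: fwd; pos2(id59) recv 44: drop; pos3(id80) recv 59: drop; pos4(id52) recv 80: fwd; pos5(id37) recv 52: fwd; pos6(id20) recv 37: fwd; pos7(id75) recv 20: drop; pos0(id89) recv 75: drop
Round 2: pos2(id59) recv 89: fwd; pos5(id37) recv 80: fwd; pos6(id20) recv 52: fwd; pos7(id75) recv 37: drop
Round 3: pos3(id80) recv 89: fwd; pos6(id20) recv 80: fwd; pos7(id75) recv 52: drop
Round 4: pos4(id52) recv 89: fwd; pos7(id75) recv 80: fwd
Round 5: pos5(id37) recv 89: fwd; pos0(id89) recv 80: drop
Round 6: pos6(id20) recv 89: fwd
Round 7: pos7(id75) recv 89: fwd
Round 8: pos0(id89) recv 89: ELECTED

Answer: 37,52,80,89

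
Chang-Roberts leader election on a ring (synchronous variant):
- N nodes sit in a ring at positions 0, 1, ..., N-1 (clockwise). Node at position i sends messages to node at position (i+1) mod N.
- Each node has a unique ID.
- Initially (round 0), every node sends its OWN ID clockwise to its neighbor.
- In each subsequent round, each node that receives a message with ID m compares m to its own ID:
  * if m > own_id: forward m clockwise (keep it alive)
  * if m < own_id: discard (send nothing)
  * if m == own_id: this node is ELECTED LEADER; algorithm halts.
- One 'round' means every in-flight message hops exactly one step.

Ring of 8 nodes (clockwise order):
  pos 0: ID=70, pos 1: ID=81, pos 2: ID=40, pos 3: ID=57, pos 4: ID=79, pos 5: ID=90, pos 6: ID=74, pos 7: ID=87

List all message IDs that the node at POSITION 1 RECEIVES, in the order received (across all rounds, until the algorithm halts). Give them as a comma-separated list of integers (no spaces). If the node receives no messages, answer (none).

Answer: 70,87,90

Derivation:
Round 1: pos1(id81) recv 70: drop; pos2(id40) recv 81: fwd; pos3(id57) recv 40: drop; pos4(id79) recv 57: drop; pos5(id90) recv 79: drop; pos6(id74) recv 90: fwd; pos7(id87) recv 74: drop; pos0(id70) recv 87: fwd
Round 2: pos3(id57) recv 81: fwd; pos7(id87) recv 90: fwd; pos1(id81) recv 87: fwd
Round 3: pos4(id79) recv 81: fwd; pos0(id70) recv 90: fwd; pos2(id40) recv 87: fwd
Round 4: pos5(id90) recv 81: drop; pos1(id81) recv 90: fwd; pos3(id57) recv 87: fwd
Round 5: pos2(id40) recv 90: fwd; pos4(id79) recv 87: fwd
Round 6: pos3(id57) recv 90: fwd; pos5(id90) recv 87: drop
Round 7: pos4(id79) recv 90: fwd
Round 8: pos5(id90) recv 90: ELECTED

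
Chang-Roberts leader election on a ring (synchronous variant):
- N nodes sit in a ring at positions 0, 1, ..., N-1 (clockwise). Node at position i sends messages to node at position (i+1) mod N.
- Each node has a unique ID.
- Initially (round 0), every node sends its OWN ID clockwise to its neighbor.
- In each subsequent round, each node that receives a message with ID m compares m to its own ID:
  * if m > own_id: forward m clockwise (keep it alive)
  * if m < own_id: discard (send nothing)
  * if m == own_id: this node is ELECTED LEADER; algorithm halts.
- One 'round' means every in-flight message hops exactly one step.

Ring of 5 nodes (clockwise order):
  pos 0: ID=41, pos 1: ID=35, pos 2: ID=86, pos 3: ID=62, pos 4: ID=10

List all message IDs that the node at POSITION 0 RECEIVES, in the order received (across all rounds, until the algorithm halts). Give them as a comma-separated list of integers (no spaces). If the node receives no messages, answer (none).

Answer: 10,62,86

Derivation:
Round 1: pos1(id35) recv 41: fwd; pos2(id86) recv 35: drop; pos3(id62) recv 86: fwd; pos4(id10) recv 62: fwd; pos0(id41) recv 10: drop
Round 2: pos2(id86) recv 41: drop; pos4(id10) recv 86: fwd; pos0(id41) recv 62: fwd
Round 3: pos0(id41) recv 86: fwd; pos1(id35) recv 62: fwd
Round 4: pos1(id35) recv 86: fwd; pos2(id86) recv 62: drop
Round 5: pos2(id86) recv 86: ELECTED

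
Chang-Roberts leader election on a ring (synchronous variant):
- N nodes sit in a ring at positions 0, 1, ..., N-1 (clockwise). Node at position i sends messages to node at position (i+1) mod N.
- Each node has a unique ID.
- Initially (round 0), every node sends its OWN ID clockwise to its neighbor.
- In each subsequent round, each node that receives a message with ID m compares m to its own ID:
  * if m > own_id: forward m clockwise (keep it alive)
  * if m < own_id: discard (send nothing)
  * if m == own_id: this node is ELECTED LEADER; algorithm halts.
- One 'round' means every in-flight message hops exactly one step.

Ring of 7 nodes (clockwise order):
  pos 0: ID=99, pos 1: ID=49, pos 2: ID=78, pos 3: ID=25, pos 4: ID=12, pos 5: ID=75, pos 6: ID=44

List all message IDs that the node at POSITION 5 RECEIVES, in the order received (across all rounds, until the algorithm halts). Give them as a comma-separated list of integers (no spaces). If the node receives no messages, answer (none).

Round 1: pos1(id49) recv 99: fwd; pos2(id78) recv 49: drop; pos3(id25) recv 78: fwd; pos4(id12) recv 25: fwd; pos5(id75) recv 12: drop; pos6(id44) recv 75: fwd; pos0(id99) recv 44: drop
Round 2: pos2(id78) recv 99: fwd; pos4(id12) recv 78: fwd; pos5(id75) recv 25: drop; pos0(id99) recv 75: drop
Round 3: pos3(id25) recv 99: fwd; pos5(id75) recv 78: fwd
Round 4: pos4(id12) recv 99: fwd; pos6(id44) recv 78: fwd
Round 5: pos5(id75) recv 99: fwd; pos0(id99) recv 78: drop
Round 6: pos6(id44) recv 99: fwd
Round 7: pos0(id99) recv 99: ELECTED

Answer: 12,25,78,99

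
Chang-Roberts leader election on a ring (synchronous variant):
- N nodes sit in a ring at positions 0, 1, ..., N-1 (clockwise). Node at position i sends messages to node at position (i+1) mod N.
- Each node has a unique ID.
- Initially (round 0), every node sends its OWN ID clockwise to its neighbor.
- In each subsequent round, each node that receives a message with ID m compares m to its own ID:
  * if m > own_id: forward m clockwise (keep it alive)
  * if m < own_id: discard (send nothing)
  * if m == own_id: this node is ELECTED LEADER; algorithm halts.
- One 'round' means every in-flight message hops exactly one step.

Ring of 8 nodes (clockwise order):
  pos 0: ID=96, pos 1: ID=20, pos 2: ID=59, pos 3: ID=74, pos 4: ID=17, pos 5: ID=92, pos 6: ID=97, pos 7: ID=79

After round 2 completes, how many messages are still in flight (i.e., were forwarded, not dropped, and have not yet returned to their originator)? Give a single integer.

Round 1: pos1(id20) recv 96: fwd; pos2(id59) recv 20: drop; pos3(id74) recv 59: drop; pos4(id17) recv 74: fwd; pos5(id92) recv 17: drop; pos6(id97) recv 92: drop; pos7(id79) recv 97: fwd; pos0(id96) recv 79: drop
Round 2: pos2(id59) recv 96: fwd; pos5(id92) recv 74: drop; pos0(id96) recv 97: fwd
After round 2: 2 messages still in flight

Answer: 2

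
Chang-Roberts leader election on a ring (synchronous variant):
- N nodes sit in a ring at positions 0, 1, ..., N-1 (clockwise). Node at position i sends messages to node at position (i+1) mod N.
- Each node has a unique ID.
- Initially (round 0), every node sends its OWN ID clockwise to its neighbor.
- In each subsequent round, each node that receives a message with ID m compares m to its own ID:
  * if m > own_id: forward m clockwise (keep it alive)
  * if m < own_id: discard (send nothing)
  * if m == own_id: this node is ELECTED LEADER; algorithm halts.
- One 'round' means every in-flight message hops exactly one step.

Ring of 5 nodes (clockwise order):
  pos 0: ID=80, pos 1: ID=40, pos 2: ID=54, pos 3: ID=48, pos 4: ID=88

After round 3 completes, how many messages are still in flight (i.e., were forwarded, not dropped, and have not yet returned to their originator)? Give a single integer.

Answer: 2

Derivation:
Round 1: pos1(id40) recv 80: fwd; pos2(id54) recv 40: drop; pos3(id48) recv 54: fwd; pos4(id88) recv 48: drop; pos0(id80) recv 88: fwd
Round 2: pos2(id54) recv 80: fwd; pos4(id88) recv 54: drop; pos1(id40) recv 88: fwd
Round 3: pos3(id48) recv 80: fwd; pos2(id54) recv 88: fwd
After round 3: 2 messages still in flight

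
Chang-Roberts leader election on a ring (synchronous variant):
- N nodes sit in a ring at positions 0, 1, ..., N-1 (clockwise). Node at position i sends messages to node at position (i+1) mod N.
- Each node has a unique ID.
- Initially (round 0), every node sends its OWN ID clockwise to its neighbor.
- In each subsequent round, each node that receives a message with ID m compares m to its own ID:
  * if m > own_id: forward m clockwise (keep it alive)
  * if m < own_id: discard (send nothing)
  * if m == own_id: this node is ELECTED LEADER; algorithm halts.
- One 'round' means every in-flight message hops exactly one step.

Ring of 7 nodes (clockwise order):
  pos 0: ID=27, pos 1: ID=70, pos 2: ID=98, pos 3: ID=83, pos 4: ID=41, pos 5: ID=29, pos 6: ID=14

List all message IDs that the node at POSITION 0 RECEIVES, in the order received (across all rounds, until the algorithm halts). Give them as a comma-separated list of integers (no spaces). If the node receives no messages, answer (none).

Answer: 14,29,41,83,98

Derivation:
Round 1: pos1(id70) recv 27: drop; pos2(id98) recv 70: drop; pos3(id83) recv 98: fwd; pos4(id41) recv 83: fwd; pos5(id29) recv 41: fwd; pos6(id14) recv 29: fwd; pos0(id27) recv 14: drop
Round 2: pos4(id41) recv 98: fwd; pos5(id29) recv 83: fwd; pos6(id14) recv 41: fwd; pos0(id27) recv 29: fwd
Round 3: pos5(id29) recv 98: fwd; pos6(id14) recv 83: fwd; pos0(id27) recv 41: fwd; pos1(id70) recv 29: drop
Round 4: pos6(id14) recv 98: fwd; pos0(id27) recv 83: fwd; pos1(id70) recv 41: drop
Round 5: pos0(id27) recv 98: fwd; pos1(id70) recv 83: fwd
Round 6: pos1(id70) recv 98: fwd; pos2(id98) recv 83: drop
Round 7: pos2(id98) recv 98: ELECTED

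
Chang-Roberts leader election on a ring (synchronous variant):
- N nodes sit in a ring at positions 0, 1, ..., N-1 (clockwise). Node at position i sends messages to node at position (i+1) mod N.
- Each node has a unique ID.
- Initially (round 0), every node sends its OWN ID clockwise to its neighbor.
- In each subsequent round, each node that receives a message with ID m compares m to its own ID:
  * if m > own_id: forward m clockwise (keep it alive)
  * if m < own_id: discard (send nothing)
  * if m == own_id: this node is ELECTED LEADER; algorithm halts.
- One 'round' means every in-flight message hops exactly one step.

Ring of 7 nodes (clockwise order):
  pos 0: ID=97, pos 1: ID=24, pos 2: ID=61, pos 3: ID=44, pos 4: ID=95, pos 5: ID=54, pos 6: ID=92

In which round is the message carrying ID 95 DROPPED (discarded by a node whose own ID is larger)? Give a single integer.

Answer: 3

Derivation:
Round 1: pos1(id24) recv 97: fwd; pos2(id61) recv 24: drop; pos3(id44) recv 61: fwd; pos4(id95) recv 44: drop; pos5(id54) recv 95: fwd; pos6(id92) recv 54: drop; pos0(id97) recv 92: drop
Round 2: pos2(id61) recv 97: fwd; pos4(id95) recv 61: drop; pos6(id92) recv 95: fwd
Round 3: pos3(id44) recv 97: fwd; pos0(id97) recv 95: drop
Round 4: pos4(id95) recv 97: fwd
Round 5: pos5(id54) recv 97: fwd
Round 6: pos6(id92) recv 97: fwd
Round 7: pos0(id97) recv 97: ELECTED
Message ID 95 originates at pos 4; dropped at pos 0 in round 3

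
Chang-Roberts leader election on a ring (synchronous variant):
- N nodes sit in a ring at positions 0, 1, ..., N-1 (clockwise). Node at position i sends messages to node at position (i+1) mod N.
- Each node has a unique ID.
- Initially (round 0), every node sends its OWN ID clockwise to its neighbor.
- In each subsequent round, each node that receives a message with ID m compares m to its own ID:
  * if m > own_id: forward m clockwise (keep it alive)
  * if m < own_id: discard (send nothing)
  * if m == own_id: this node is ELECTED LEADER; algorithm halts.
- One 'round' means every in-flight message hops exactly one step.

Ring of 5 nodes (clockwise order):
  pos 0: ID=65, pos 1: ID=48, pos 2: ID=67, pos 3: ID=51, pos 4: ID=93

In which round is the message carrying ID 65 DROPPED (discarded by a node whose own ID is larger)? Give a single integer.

Answer: 2

Derivation:
Round 1: pos1(id48) recv 65: fwd; pos2(id67) recv 48: drop; pos3(id51) recv 67: fwd; pos4(id93) recv 51: drop; pos0(id65) recv 93: fwd
Round 2: pos2(id67) recv 65: drop; pos4(id93) recv 67: drop; pos1(id48) recv 93: fwd
Round 3: pos2(id67) recv 93: fwd
Round 4: pos3(id51) recv 93: fwd
Round 5: pos4(id93) recv 93: ELECTED
Message ID 65 originates at pos 0; dropped at pos 2 in round 2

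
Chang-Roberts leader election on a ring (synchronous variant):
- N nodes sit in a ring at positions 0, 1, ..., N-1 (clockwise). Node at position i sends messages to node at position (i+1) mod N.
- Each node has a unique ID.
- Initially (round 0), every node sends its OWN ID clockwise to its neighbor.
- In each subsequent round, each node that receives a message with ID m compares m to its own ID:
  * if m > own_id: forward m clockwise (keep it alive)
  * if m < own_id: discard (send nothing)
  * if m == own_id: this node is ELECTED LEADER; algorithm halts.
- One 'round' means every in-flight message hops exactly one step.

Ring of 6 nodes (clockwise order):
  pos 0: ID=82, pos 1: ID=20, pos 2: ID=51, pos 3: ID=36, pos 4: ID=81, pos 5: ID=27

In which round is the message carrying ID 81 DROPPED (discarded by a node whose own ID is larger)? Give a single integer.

Answer: 2

Derivation:
Round 1: pos1(id20) recv 82: fwd; pos2(id51) recv 20: drop; pos3(id36) recv 51: fwd; pos4(id81) recv 36: drop; pos5(id27) recv 81: fwd; pos0(id82) recv 27: drop
Round 2: pos2(id51) recv 82: fwd; pos4(id81) recv 51: drop; pos0(id82) recv 81: drop
Round 3: pos3(id36) recv 82: fwd
Round 4: pos4(id81) recv 82: fwd
Round 5: pos5(id27) recv 82: fwd
Round 6: pos0(id82) recv 82: ELECTED
Message ID 81 originates at pos 4; dropped at pos 0 in round 2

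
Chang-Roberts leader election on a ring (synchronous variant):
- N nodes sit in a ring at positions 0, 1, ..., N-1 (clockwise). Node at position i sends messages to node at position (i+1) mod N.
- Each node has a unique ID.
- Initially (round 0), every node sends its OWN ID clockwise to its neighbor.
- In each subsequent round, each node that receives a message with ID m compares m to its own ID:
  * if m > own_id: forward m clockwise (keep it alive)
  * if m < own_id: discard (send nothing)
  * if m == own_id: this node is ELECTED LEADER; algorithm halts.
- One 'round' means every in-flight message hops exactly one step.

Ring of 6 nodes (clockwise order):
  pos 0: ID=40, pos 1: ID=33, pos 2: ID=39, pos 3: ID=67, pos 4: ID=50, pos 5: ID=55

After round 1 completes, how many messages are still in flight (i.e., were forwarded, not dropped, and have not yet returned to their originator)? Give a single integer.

Round 1: pos1(id33) recv 40: fwd; pos2(id39) recv 33: drop; pos3(id67) recv 39: drop; pos4(id50) recv 67: fwd; pos5(id55) recv 50: drop; pos0(id40) recv 55: fwd
After round 1: 3 messages still in flight

Answer: 3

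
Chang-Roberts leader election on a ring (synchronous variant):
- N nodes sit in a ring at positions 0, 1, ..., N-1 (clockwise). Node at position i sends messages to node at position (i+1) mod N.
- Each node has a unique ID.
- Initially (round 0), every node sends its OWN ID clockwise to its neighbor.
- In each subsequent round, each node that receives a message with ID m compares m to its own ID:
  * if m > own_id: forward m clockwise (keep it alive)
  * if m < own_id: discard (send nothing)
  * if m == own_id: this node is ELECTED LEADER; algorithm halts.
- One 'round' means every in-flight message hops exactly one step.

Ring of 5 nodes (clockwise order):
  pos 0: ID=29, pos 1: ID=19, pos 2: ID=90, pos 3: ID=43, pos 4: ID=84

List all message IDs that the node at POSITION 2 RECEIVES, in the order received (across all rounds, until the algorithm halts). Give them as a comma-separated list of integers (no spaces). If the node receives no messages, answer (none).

Round 1: pos1(id19) recv 29: fwd; pos2(id90) recv 19: drop; pos3(id43) recv 90: fwd; pos4(id84) recv 43: drop; pos0(id29) recv 84: fwd
Round 2: pos2(id90) recv 29: drop; pos4(id84) recv 90: fwd; pos1(id19) recv 84: fwd
Round 3: pos0(id29) recv 90: fwd; pos2(id90) recv 84: drop
Round 4: pos1(id19) recv 90: fwd
Round 5: pos2(id90) recv 90: ELECTED

Answer: 19,29,84,90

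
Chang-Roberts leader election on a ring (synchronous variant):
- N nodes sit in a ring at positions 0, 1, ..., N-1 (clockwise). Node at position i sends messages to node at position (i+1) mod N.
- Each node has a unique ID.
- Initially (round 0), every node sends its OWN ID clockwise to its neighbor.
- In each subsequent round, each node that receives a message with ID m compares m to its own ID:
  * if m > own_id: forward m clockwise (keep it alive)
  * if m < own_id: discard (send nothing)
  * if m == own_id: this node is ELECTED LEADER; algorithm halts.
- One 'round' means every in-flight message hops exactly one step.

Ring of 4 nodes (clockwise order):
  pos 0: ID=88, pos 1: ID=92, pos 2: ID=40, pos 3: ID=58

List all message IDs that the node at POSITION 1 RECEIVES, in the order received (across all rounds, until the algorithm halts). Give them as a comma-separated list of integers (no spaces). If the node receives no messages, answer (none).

Round 1: pos1(id92) recv 88: drop; pos2(id40) recv 92: fwd; pos3(id58) recv 40: drop; pos0(id88) recv 58: drop
Round 2: pos3(id58) recv 92: fwd
Round 3: pos0(id88) recv 92: fwd
Round 4: pos1(id92) recv 92: ELECTED

Answer: 88,92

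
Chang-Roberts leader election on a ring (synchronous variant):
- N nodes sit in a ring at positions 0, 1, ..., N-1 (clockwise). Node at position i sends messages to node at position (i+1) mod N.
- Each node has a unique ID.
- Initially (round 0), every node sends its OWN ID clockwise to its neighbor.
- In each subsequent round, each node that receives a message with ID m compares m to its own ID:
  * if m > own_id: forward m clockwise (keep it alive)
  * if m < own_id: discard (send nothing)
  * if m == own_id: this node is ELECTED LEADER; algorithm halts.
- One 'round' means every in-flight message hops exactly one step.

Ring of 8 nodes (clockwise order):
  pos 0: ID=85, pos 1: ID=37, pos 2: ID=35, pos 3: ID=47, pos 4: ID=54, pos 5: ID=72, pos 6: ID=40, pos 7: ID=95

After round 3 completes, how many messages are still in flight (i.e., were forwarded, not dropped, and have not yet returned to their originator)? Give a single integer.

Answer: 2

Derivation:
Round 1: pos1(id37) recv 85: fwd; pos2(id35) recv 37: fwd; pos3(id47) recv 35: drop; pos4(id54) recv 47: drop; pos5(id72) recv 54: drop; pos6(id40) recv 72: fwd; pos7(id95) recv 40: drop; pos0(id85) recv 95: fwd
Round 2: pos2(id35) recv 85: fwd; pos3(id47) recv 37: drop; pos7(id95) recv 72: drop; pos1(id37) recv 95: fwd
Round 3: pos3(id47) recv 85: fwd; pos2(id35) recv 95: fwd
After round 3: 2 messages still in flight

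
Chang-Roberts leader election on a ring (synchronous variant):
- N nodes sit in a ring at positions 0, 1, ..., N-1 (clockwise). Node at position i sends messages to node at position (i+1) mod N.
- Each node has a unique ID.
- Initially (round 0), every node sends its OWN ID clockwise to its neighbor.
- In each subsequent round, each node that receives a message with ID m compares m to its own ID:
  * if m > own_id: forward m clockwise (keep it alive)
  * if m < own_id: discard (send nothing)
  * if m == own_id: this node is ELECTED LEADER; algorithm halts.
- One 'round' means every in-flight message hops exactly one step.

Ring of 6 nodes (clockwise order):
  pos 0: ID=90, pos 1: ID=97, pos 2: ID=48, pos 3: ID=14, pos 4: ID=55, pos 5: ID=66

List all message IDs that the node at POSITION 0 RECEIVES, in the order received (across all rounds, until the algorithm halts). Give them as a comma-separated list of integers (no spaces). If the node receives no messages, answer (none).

Answer: 66,97

Derivation:
Round 1: pos1(id97) recv 90: drop; pos2(id48) recv 97: fwd; pos3(id14) recv 48: fwd; pos4(id55) recv 14: drop; pos5(id66) recv 55: drop; pos0(id90) recv 66: drop
Round 2: pos3(id14) recv 97: fwd; pos4(id55) recv 48: drop
Round 3: pos4(id55) recv 97: fwd
Round 4: pos5(id66) recv 97: fwd
Round 5: pos0(id90) recv 97: fwd
Round 6: pos1(id97) recv 97: ELECTED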